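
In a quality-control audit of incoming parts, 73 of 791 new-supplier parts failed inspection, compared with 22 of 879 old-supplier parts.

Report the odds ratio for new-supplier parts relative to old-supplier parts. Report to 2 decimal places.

3.96

odds, new-supplier parts = 73/718 = 0.10167
odds, old-supplier parts = 22/857 = 0.02567
OR = 0.10167 / 0.02567 = 3.96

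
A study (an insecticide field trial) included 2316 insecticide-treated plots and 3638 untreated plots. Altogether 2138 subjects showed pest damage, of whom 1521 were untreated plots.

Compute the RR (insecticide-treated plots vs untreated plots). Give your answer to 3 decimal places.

insecticide-treated plots with the outcome: 2138 − 1521 = 617
insecticide-treated plots without the outcome: 2316 − 617 = 1699
untreated plots without the outcome: 3638 − 1521 = 2117
risk, insecticide-treated plots = 617/2316 = 0.2664
risk, untreated plots = 1521/3638 = 0.4181
RR = 0.2664 / 0.4181 = 0.637

RR = 0.637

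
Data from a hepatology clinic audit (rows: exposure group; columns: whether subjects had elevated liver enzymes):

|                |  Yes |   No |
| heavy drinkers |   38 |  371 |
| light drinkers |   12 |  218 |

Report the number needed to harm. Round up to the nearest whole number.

25

risk, heavy drinkers = 38/409 = 0.092910
risk, light drinkers = 12/230 = 0.052174
absolute risk difference = 0.040736
1 / 0.040736 = 24.548 → round up → 25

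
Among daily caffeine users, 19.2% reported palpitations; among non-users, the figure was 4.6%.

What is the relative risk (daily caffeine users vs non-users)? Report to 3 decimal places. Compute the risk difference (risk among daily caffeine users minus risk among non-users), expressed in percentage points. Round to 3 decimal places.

RR = 0.19200 / 0.04600 = 4.174
risk difference = 0.19200 − 0.04600 = 0.14600 → 14.600 percentage points

RR = 4.174; RD = 14.600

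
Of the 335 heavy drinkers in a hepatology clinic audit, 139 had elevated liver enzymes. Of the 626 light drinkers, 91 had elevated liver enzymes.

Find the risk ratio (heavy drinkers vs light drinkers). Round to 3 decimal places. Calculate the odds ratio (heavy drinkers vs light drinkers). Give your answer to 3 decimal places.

RR = 2.854; OR = 4.169

risk, heavy drinkers = 139/335 = 0.4149
risk, light drinkers = 91/626 = 0.1454
RR = 0.4149 / 0.1454 = 2.854
OR = (139 × 535) / (196 × 91) = 74365/17836 ≈ 4.169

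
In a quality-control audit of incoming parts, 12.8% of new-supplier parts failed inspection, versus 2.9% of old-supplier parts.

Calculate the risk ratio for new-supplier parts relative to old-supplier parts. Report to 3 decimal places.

RR = 0.12800 / 0.02900 = 4.414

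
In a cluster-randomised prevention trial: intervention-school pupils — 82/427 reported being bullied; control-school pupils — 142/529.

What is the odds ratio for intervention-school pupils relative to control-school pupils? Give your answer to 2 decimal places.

OR = (82 × 387) / (345 × 142) = 31734/48990 ≈ 0.65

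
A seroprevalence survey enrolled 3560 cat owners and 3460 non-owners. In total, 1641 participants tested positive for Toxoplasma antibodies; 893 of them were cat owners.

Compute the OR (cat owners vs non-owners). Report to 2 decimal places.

OR = 1.21

cat owners without the outcome: 3560 − 893 = 2667
non-owners with the outcome: 1641 − 893 = 748
non-owners without the outcome: 3460 − 748 = 2712
OR = (893 × 2712) / (2667 × 748) = 2421816/1994916 ≈ 1.21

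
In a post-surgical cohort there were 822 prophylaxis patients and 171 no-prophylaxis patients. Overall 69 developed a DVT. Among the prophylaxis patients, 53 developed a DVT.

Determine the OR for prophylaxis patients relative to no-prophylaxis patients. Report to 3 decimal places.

OR: 0.668

prophylaxis patients without the outcome: 822 − 53 = 769
no-prophylaxis patients with the outcome: 69 − 53 = 16
no-prophylaxis patients without the outcome: 171 − 16 = 155
OR = (53 × 155) / (769 × 16) = 8215/12304 ≈ 0.668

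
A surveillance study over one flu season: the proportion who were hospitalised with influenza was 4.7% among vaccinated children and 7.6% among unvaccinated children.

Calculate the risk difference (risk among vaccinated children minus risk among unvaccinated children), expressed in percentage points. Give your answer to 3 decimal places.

-2.900

risk difference = 0.04700 − 0.07600 = -0.02900 → -2.900 percentage points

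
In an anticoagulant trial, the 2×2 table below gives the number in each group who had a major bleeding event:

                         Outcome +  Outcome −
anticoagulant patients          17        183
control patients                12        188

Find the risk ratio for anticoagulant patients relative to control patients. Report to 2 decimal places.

risk, anticoagulant patients = 17/200 = 0.0850
risk, control patients = 12/200 = 0.0600
RR = 0.0850 / 0.0600 = 1.42

RR: 1.42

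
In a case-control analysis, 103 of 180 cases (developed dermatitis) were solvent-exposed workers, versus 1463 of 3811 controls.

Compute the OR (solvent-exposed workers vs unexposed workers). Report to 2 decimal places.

OR = (103 × 2348) / (1463 × 77) = 241844/112651 ≈ 2.15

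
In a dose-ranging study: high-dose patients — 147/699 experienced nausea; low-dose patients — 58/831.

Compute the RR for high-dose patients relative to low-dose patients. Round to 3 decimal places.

RR ≈ 3.013

risk, high-dose patients = 147/699 = 0.2103
risk, low-dose patients = 58/831 = 0.0698
RR = 0.2103 / 0.0698 = 3.013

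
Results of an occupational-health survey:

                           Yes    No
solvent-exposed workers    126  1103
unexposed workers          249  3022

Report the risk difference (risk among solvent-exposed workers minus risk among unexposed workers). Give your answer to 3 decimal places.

risk, solvent-exposed workers = 126/1229 = 0.1025
risk, unexposed workers = 249/3271 = 0.0761
risk difference = 0.1025 − 0.0761 = 0.026

RD = 0.026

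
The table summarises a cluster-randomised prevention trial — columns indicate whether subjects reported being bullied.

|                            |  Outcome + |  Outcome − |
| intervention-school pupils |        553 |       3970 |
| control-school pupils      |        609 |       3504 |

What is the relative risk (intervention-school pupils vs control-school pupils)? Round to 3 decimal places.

RR: 0.826

risk, intervention-school pupils = 553/4523 = 0.1223
risk, control-school pupils = 609/4113 = 0.1481
RR = 0.1223 / 0.1481 = 0.826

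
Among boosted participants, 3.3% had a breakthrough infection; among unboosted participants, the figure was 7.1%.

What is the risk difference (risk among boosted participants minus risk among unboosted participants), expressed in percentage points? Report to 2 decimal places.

risk difference = 0.03300 − 0.07100 = -0.03800 → -3.80 percentage points

RD: -3.80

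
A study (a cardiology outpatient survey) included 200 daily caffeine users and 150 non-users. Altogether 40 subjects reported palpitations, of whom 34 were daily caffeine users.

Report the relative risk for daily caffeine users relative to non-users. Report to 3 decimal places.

daily caffeine users without the outcome: 200 − 34 = 166
non-users with the outcome: 40 − 34 = 6
non-users without the outcome: 150 − 6 = 144
risk, daily caffeine users = 34/200 = 0.17000
risk, non-users = 6/150 = 0.04000
RR = 0.17000 / 0.04000 = 4.250

4.250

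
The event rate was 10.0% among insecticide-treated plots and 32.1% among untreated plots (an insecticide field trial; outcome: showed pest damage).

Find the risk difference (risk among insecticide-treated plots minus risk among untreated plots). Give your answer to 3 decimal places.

risk difference = 0.1000 − 0.3210 = -0.221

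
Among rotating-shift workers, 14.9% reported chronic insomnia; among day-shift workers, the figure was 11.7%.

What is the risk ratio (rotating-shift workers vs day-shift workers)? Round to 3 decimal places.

RR = 0.1490 / 0.1170 = 1.274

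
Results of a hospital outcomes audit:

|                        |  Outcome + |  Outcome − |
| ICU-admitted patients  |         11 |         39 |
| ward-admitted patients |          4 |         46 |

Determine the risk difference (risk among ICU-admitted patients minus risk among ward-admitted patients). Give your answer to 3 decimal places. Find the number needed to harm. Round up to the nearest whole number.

RD = 0.140; NNH = 8

risk, ICU-admitted patients = 11/50 = 0.2200
risk, ward-admitted patients = 4/50 = 0.0800
risk difference = 0.2200 − 0.0800 = 0.140
absolute risk difference = 0.140000
1 / 0.140000 = 7.143 → round up → 8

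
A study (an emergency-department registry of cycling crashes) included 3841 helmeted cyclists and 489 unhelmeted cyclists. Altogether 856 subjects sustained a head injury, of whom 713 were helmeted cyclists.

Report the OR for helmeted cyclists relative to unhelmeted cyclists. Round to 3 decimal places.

0.552

helmeted cyclists without the outcome: 3841 − 713 = 3128
unhelmeted cyclists with the outcome: 856 − 713 = 143
unhelmeted cyclists without the outcome: 489 − 143 = 346
OR = (713 × 346) / (3128 × 143) = 246698/447304 ≈ 0.552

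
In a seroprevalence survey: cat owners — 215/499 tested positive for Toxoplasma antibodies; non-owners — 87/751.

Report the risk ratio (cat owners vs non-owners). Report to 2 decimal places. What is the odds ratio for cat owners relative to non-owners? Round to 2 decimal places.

RR = 3.72; OR = 5.78

risk, cat owners = 215/499 = 0.4309
risk, non-owners = 87/751 = 0.1158
RR = 0.4309 / 0.1158 = 3.72
OR = (215 × 664) / (284 × 87) = 142760/24708 ≈ 5.78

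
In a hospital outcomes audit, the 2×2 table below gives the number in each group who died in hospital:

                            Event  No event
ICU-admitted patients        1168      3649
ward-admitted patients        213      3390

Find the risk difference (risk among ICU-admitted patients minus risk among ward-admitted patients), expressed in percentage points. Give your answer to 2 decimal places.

RD = 18.34

risk, ICU-admitted patients = 1168/4817 = 0.2425
risk, ward-admitted patients = 213/3603 = 0.0591
risk difference = 0.2425 − 0.0591 = 0.1834 → 18.34 percentage points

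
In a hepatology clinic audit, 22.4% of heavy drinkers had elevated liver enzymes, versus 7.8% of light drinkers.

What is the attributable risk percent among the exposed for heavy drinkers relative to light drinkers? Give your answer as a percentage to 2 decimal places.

AR% = (0.2240 − 0.0780) / 0.2240 = 0.6518 → 65.18%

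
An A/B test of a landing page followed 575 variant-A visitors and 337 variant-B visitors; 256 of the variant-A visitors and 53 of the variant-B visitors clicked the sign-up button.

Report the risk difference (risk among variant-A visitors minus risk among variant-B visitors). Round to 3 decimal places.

0.288

risk, variant-A visitors = 256/575 = 0.4452
risk, variant-B visitors = 53/337 = 0.1573
risk difference = 0.4452 − 0.1573 = 0.288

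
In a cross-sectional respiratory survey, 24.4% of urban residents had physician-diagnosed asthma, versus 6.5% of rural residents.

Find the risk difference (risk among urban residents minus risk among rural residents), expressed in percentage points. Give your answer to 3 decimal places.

RD = 17.900

risk difference = 0.2440 − 0.0650 = 0.1790 → 17.900 percentage points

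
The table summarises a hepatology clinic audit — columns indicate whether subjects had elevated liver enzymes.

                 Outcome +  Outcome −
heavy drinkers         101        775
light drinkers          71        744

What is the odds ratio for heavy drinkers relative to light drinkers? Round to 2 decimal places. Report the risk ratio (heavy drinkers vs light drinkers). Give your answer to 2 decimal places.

OR = (101 × 744) / (775 × 71) = 75144/55025 ≈ 1.37
risk, heavy drinkers = 101/876 = 0.1153
risk, light drinkers = 71/815 = 0.0871
RR = 0.1153 / 0.0871 = 1.32

OR = 1.37; RR = 1.32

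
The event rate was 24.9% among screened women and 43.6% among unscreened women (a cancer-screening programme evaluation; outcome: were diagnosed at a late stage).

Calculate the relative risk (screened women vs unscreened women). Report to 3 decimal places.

RR = 0.2490 / 0.4360 = 0.571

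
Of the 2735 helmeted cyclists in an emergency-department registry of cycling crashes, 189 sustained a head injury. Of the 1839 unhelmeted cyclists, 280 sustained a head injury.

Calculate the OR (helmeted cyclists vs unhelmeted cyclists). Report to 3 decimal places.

OR = (189 × 1559) / (2546 × 280) = 294651/712880 ≈ 0.413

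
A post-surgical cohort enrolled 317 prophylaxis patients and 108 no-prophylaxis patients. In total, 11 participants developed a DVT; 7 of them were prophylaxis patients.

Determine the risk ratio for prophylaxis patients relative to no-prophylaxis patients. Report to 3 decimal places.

prophylaxis patients without the outcome: 317 − 7 = 310
no-prophylaxis patients with the outcome: 11 − 7 = 4
no-prophylaxis patients without the outcome: 108 − 4 = 104
risk, prophylaxis patients = 7/317 = 0.02208
risk, no-prophylaxis patients = 4/108 = 0.03704
RR = 0.02208 / 0.03704 = 0.596

0.596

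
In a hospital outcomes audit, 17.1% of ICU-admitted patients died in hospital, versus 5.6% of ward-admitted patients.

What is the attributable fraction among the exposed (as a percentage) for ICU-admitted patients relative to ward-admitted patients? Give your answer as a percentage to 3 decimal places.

AR% = (0.1710 − 0.0560) / 0.1710 = 0.6725 → 67.251%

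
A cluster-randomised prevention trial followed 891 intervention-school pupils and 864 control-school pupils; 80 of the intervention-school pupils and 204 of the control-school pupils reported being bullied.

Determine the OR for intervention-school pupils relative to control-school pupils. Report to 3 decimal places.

OR = (80 × 660) / (811 × 204) = 52800/165444 ≈ 0.319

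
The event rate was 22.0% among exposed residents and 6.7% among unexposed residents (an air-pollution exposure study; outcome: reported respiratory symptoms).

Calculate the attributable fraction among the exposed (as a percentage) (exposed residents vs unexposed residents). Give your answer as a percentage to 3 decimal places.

AR% = (0.2200 − 0.0670) / 0.2200 = 0.6955 → 69.545%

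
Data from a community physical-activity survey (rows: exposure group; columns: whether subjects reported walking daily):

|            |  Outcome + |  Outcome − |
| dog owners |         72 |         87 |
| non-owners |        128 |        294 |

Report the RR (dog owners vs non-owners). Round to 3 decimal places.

risk, dog owners = 72/159 = 0.4528
risk, non-owners = 128/422 = 0.3033
RR = 0.4528 / 0.3033 = 1.493

RR ≈ 1.493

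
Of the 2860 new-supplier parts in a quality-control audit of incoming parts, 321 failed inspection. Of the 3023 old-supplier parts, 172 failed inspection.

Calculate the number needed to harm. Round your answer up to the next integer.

NNH ≈ 19

risk, new-supplier parts = 321/2860 = 0.112238
risk, old-supplier parts = 172/3023 = 0.056897
absolute risk difference = 0.055341
1 / 0.055341 = 18.070 → round up → 19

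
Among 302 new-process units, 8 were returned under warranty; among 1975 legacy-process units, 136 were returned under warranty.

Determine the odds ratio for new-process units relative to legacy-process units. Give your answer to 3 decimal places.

odds, new-process units = 8/294 = 0.02721
odds, legacy-process units = 136/1839 = 0.07395
OR = 0.02721 / 0.07395 = 0.368

OR = 0.368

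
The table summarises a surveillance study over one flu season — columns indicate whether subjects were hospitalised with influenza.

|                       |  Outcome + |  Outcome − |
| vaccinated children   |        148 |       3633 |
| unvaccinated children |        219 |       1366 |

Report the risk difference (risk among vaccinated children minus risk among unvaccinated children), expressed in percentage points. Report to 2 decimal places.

RD: -9.90

risk, vaccinated children = 148/3781 = 0.03914
risk, unvaccinated children = 219/1585 = 0.13817
risk difference = 0.03914 − 0.13817 = -0.09903 → -9.90 percentage points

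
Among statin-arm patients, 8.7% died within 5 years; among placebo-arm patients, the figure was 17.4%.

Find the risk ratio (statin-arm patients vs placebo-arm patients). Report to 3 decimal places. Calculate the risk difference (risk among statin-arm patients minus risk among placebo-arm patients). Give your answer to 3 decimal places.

RR = 0.0870 / 0.1740 = 0.500
risk difference = 0.0870 − 0.1740 = -0.087

RR = 0.500; RD = -0.087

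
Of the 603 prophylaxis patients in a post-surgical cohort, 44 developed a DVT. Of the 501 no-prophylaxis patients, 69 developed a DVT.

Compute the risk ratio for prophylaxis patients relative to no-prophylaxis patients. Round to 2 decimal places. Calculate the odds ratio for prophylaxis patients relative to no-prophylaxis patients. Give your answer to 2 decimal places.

RR = 0.53; OR = 0.49

risk, prophylaxis patients = 44/603 = 0.0730
risk, no-prophylaxis patients = 69/501 = 0.1377
RR = 0.0730 / 0.1377 = 0.53
OR = (44 × 432) / (559 × 69) = 19008/38571 ≈ 0.49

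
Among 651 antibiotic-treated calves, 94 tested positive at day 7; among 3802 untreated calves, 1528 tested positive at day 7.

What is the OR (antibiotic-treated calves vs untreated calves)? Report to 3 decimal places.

0.251

odds, antibiotic-treated calves = 94/557 = 0.1688
odds, untreated calves = 1528/2274 = 0.6719
OR = 0.1688 / 0.6719 = 0.251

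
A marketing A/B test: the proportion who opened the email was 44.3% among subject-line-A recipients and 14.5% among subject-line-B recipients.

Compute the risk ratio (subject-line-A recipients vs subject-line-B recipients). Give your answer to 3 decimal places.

RR = 0.4430 / 0.1450 = 3.055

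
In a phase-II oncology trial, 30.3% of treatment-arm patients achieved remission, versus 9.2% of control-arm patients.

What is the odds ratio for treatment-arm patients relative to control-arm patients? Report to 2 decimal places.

odds, treatment-arm patients = 0.3030/0.6970 = 0.4347
odds, control-arm patients = 0.0920/0.9080 = 0.1013
OR = 0.4347 / 0.1013 = 4.29

4.29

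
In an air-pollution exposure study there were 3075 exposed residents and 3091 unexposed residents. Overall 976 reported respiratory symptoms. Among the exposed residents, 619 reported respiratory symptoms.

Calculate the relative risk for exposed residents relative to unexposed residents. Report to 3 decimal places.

1.743

exposed residents without the outcome: 3075 − 619 = 2456
unexposed residents with the outcome: 976 − 619 = 357
unexposed residents without the outcome: 3091 − 357 = 2734
risk, exposed residents = 619/3075 = 0.2013
risk, unexposed residents = 357/3091 = 0.1155
RR = 0.2013 / 0.1155 = 1.743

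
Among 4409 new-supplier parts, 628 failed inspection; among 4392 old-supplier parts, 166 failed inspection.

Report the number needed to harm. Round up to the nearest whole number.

NNH = 10

risk, new-supplier parts = 628/4409 = 0.142436
risk, old-supplier parts = 166/4392 = 0.037796
absolute risk difference = 0.104640
1 / 0.104640 = 9.557 → round up → 10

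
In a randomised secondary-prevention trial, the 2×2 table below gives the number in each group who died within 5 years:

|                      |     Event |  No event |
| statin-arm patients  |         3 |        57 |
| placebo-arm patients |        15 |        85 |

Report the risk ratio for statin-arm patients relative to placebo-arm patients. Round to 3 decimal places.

risk, statin-arm patients = 3/60 = 0.0500
risk, placebo-arm patients = 15/100 = 0.1500
RR = 0.0500 / 0.1500 = 0.333

0.333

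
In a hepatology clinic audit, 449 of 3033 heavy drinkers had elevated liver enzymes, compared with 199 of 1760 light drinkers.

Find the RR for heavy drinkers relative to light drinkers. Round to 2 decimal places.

1.31

risk, heavy drinkers = 449/3033 = 0.1480
risk, light drinkers = 199/1760 = 0.1131
RR = 0.1480 / 0.1131 = 1.31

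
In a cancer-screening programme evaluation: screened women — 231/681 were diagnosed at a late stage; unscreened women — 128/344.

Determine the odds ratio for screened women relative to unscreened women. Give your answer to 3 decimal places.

odds, screened women = 231/450 = 0.5133
odds, unscreened women = 128/216 = 0.5926
OR = 0.5133 / 0.5926 = 0.866

OR ≈ 0.866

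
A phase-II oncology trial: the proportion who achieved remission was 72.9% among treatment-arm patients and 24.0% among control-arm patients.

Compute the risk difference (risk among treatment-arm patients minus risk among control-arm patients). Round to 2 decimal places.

risk difference = 0.7290 − 0.2400 = 0.49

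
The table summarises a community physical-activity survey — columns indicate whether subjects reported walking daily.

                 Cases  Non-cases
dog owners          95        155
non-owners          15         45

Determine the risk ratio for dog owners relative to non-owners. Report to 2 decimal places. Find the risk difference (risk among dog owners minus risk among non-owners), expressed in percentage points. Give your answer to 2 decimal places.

RR = 1.52; RD = 13.00

risk, dog owners = 95/250 = 0.3800
risk, non-owners = 15/60 = 0.2500
RR = 0.3800 / 0.2500 = 1.52
risk difference = 0.3800 − 0.2500 = 0.1300 → 13.00 percentage points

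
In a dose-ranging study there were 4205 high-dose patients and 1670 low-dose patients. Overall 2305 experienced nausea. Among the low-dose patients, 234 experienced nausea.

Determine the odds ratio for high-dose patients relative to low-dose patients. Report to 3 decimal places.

5.956

high-dose patients with the outcome: 2305 − 234 = 2071
high-dose patients without the outcome: 4205 − 2071 = 2134
low-dose patients without the outcome: 1670 − 234 = 1436
OR = (2071 × 1436) / (2134 × 234) = 2973956/499356 ≈ 5.956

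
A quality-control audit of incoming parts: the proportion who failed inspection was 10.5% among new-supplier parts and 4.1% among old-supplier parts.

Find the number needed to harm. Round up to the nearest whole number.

NNH: 16

absolute risk difference = 0.064000
1 / 0.064000 = 15.625 → round up → 16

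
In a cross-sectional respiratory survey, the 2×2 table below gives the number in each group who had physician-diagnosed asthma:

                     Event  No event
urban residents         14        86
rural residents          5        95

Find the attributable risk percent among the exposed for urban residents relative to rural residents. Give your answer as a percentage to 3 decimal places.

64.286%

risk, urban residents = 14/100 = 0.1400
risk, rural residents = 5/100 = 0.0500
AR% = (0.1400 − 0.0500) / 0.1400 = 0.6429 → 64.286%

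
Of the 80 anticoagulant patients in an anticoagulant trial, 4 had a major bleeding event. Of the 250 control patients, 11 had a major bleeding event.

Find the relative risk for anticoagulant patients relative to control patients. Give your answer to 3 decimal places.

risk, anticoagulant patients = 4/80 = 0.05000
risk, control patients = 11/250 = 0.04400
RR = 0.05000 / 0.04400 = 1.136

1.136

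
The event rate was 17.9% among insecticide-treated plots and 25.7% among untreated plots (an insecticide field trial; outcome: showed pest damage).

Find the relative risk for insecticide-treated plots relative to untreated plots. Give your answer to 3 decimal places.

RR = 0.1790 / 0.2570 = 0.696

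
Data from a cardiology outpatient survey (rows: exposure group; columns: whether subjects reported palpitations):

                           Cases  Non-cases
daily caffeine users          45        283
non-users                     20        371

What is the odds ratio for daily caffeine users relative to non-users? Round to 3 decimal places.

OR = (45 × 371) / (283 × 20) = 16695/5660 ≈ 2.950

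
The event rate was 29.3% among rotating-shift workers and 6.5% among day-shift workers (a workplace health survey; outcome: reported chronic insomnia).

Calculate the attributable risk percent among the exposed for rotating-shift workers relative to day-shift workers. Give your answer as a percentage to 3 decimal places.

AR% = (0.2930 − 0.0650) / 0.2930 = 0.7782 → 77.816%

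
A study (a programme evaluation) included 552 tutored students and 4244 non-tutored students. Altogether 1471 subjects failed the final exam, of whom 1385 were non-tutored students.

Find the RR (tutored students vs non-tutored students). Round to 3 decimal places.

tutored students with the outcome: 1471 − 1385 = 86
tutored students without the outcome: 552 − 86 = 466
non-tutored students without the outcome: 4244 − 1385 = 2859
risk, tutored students = 86/552 = 0.1558
risk, non-tutored students = 1385/4244 = 0.3263
RR = 0.1558 / 0.3263 = 0.477

0.477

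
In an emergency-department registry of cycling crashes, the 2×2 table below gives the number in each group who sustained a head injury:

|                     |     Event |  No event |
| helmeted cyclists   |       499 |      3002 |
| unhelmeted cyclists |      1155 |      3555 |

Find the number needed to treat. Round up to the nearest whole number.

risk, helmeted cyclists = 499/3501 = 0.142531
risk, unhelmeted cyclists = 1155/4710 = 0.245223
absolute risk difference = 0.102692
1 / 0.102692 = 9.738 → round up → 10

NNT: 10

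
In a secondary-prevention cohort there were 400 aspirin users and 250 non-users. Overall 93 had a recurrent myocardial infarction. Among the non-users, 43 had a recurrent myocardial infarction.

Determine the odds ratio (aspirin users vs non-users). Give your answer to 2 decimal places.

aspirin users with the outcome: 93 − 43 = 50
aspirin users without the outcome: 400 − 50 = 350
non-users without the outcome: 250 − 43 = 207
odds, aspirin users = 50/350 = 0.1429
odds, non-users = 43/207 = 0.2077
OR = 0.1429 / 0.2077 = 0.69

OR: 0.69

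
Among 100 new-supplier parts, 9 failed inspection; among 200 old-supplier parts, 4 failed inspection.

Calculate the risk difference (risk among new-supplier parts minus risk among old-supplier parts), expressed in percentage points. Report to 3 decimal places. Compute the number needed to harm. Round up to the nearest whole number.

RD = 7.000; NNH = 15

risk, new-supplier parts = 9/100 = 0.09000
risk, old-supplier parts = 4/200 = 0.02000
risk difference = 0.09000 − 0.02000 = 0.07000 → 7.000 percentage points
absolute risk difference = 0.070000
1 / 0.070000 = 14.286 → round up → 15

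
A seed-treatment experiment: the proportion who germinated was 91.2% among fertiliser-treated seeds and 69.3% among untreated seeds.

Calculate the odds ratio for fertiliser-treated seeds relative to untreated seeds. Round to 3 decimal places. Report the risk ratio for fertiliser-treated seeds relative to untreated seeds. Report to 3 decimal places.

odds, fertiliser-treated seeds = 0.9120/0.0880 = 10.3636
odds, untreated seeds = 0.6930/0.3070 = 2.2573
OR = 10.3636 / 2.2573 = 4.591
RR = 0.9120 / 0.6930 = 1.316

OR = 4.591; RR = 1.316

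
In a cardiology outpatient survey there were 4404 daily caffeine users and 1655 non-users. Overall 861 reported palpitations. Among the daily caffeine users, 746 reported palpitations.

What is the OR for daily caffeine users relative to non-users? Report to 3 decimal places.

OR = 2.731

daily caffeine users without the outcome: 4404 − 746 = 3658
non-users with the outcome: 861 − 746 = 115
non-users without the outcome: 1655 − 115 = 1540
OR = (746 × 1540) / (3658 × 115) = 1148840/420670 ≈ 2.731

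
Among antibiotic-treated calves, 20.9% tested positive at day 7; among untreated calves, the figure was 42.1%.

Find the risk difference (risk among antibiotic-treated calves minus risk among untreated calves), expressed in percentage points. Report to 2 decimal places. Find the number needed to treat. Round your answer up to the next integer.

RD = -21.20; NNT = 5

risk difference = 0.2090 − 0.4210 = -0.2120 → -21.20 percentage points
absolute risk difference = 0.212000
1 / 0.212000 = 4.717 → round up → 5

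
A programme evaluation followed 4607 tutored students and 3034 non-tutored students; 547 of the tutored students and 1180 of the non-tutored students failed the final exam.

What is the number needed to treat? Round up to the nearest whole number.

risk, tutored students = 547/4607 = 0.118732
risk, non-tutored students = 1180/3034 = 0.388926
absolute risk difference = 0.270193
1 / 0.270193 = 3.701 → round up → 4

4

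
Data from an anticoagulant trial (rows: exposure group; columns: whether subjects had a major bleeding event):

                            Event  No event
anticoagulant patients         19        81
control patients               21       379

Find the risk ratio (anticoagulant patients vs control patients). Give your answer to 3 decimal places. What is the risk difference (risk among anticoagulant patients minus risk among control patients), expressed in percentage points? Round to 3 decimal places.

RR = 3.619; RD = 13.750

risk, anticoagulant patients = 19/100 = 0.1900
risk, control patients = 21/400 = 0.0525
RR = 0.1900 / 0.0525 = 3.619
risk difference = 0.1900 − 0.0525 = 0.1375 → 13.750 percentage points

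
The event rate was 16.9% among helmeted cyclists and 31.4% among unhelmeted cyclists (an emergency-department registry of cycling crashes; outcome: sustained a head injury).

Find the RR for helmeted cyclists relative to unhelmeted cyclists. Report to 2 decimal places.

RR = 0.1690 / 0.3140 = 0.54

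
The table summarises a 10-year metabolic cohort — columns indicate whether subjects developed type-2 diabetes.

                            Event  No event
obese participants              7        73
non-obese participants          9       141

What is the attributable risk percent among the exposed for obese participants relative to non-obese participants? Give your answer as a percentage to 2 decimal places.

risk, obese participants = 7/80 = 0.0875
risk, non-obese participants = 9/150 = 0.0600
AR% = (0.0875 − 0.0600) / 0.0875 = 0.3143 → 31.43%

AR%: 31.43%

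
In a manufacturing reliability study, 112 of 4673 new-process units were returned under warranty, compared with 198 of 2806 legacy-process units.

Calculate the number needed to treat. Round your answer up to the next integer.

NNT ≈ 22

risk, new-process units = 112/4673 = 0.023967
risk, legacy-process units = 198/2806 = 0.070563
absolute risk difference = 0.046596
1 / 0.046596 = 21.461 → round up → 22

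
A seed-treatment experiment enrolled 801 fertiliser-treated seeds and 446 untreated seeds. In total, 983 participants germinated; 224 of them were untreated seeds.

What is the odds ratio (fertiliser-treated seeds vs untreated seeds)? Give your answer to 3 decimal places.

fertiliser-treated seeds with the outcome: 983 − 224 = 759
fertiliser-treated seeds without the outcome: 801 − 759 = 42
untreated seeds without the outcome: 446 − 224 = 222
OR = (759 × 222) / (42 × 224) = 168498/9408 ≈ 17.910

OR ≈ 17.910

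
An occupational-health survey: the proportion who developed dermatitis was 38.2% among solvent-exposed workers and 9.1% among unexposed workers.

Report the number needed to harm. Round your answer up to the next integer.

absolute risk difference = 0.291000
1 / 0.291000 = 3.436 → round up → 4

NNH = 4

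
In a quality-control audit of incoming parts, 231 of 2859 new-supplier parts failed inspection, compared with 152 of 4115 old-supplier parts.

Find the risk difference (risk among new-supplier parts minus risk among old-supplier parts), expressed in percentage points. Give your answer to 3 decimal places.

risk, new-supplier parts = 231/2859 = 0.08080
risk, old-supplier parts = 152/4115 = 0.03694
risk difference = 0.08080 − 0.03694 = 0.04386 → 4.386 percentage points

4.386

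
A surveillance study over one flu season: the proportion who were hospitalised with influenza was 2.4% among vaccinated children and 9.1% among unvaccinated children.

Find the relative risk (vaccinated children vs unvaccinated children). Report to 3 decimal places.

RR = 0.02400 / 0.09100 = 0.264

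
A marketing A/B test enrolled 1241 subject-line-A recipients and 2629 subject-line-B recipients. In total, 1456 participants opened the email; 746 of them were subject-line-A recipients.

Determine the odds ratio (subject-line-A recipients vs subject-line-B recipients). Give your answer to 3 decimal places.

4.073

subject-line-A recipients without the outcome: 1241 − 746 = 495
subject-line-B recipients with the outcome: 1456 − 746 = 710
subject-line-B recipients without the outcome: 2629 − 710 = 1919
odds, subject-line-A recipients = 746/495 = 1.5071
odds, subject-line-B recipients = 710/1919 = 0.3700
OR = 1.5071 / 0.3700 = 4.073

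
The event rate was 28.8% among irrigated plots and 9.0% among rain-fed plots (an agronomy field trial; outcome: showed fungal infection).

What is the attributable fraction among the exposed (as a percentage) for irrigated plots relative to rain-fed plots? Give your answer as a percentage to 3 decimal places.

AR% = (0.2880 − 0.0900) / 0.2880 = 0.6875 → 68.750%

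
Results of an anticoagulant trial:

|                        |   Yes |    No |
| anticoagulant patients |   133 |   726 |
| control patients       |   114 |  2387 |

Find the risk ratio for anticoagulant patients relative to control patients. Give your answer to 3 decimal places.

risk, anticoagulant patients = 133/859 = 0.15483
risk, control patients = 114/2501 = 0.04558
RR = 0.15483 / 0.04558 = 3.397

3.397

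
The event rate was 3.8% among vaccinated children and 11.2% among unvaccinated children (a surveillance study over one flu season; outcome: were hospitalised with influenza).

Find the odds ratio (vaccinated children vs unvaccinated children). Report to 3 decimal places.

0.313

odds, vaccinated children = 0.03800/0.96200 = 0.03950
odds, unvaccinated children = 0.11200/0.88800 = 0.12613
OR = 0.03950 / 0.12613 = 0.313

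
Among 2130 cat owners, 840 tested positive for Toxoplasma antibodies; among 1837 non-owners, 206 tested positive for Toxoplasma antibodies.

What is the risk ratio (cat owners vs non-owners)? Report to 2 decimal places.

risk, cat owners = 840/2130 = 0.3944
risk, non-owners = 206/1837 = 0.1121
RR = 0.3944 / 0.1121 = 3.52

3.52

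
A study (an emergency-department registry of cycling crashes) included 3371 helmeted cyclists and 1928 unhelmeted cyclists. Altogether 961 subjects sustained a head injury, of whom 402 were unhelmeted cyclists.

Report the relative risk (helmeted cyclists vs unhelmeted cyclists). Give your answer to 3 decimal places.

helmeted cyclists with the outcome: 961 − 402 = 559
helmeted cyclists without the outcome: 3371 − 559 = 2812
unhelmeted cyclists without the outcome: 1928 − 402 = 1526
risk, helmeted cyclists = 559/3371 = 0.1658
risk, unhelmeted cyclists = 402/1928 = 0.2085
RR = 0.1658 / 0.2085 = 0.795

RR: 0.795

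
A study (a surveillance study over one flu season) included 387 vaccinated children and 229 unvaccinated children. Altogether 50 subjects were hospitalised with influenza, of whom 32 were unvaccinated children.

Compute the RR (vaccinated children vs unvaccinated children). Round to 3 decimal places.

0.333

vaccinated children with the outcome: 50 − 32 = 18
vaccinated children without the outcome: 387 − 18 = 369
unvaccinated children without the outcome: 229 − 32 = 197
risk, vaccinated children = 18/387 = 0.04651
risk, unvaccinated children = 32/229 = 0.13974
RR = 0.04651 / 0.13974 = 0.333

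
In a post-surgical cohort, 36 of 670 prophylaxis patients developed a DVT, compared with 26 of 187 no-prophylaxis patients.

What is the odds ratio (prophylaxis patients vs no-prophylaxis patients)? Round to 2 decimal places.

OR = (36 × 161) / (634 × 26) = 5796/16484 ≈ 0.35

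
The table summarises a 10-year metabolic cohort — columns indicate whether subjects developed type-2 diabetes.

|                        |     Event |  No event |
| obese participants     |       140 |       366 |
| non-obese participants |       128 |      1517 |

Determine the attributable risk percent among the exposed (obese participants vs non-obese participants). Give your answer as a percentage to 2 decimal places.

71.88%

risk, obese participants = 140/506 = 0.2767
risk, non-obese participants = 128/1645 = 0.0778
AR% = (0.2767 − 0.0778) / 0.2767 = 0.7188 → 71.88%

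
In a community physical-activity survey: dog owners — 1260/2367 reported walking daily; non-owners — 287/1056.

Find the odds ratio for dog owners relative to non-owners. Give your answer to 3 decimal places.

OR = (1260 × 769) / (1107 × 287) = 968940/317709 ≈ 3.050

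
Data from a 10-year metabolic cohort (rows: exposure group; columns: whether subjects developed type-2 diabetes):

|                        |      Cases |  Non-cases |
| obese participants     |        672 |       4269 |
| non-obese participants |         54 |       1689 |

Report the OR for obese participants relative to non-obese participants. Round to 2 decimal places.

OR = (672 × 1689) / (4269 × 54) = 1135008/230526 ≈ 4.92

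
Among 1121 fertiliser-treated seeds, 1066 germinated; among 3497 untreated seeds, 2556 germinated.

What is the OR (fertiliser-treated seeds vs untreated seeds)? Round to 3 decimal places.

OR = (1066 × 941) / (55 × 2556) = 1003106/140580 ≈ 7.135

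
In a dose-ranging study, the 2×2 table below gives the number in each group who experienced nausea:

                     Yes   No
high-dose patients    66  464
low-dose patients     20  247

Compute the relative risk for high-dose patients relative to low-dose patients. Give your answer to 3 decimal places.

risk, high-dose patients = 66/530 = 0.1245
risk, low-dose patients = 20/267 = 0.0749
RR = 0.1245 / 0.0749 = 1.662

1.662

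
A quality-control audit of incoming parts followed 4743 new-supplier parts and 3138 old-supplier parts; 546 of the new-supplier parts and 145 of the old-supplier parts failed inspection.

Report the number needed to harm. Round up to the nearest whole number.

risk, new-supplier parts = 546/4743 = 0.115117
risk, old-supplier parts = 145/3138 = 0.046208
absolute risk difference = 0.068909
1 / 0.068909 = 14.512 → round up → 15

NNH: 15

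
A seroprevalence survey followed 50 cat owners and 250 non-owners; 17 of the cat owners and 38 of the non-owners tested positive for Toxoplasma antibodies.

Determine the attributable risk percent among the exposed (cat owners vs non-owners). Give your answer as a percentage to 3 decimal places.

55.294%

risk, cat owners = 17/50 = 0.3400
risk, non-owners = 38/250 = 0.1520
AR% = (0.3400 − 0.1520) / 0.3400 = 0.5529 → 55.294%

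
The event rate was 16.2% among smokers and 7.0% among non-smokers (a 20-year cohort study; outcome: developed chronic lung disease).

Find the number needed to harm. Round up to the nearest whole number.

absolute risk difference = 0.092000
1 / 0.092000 = 10.870 → round up → 11

NNH = 11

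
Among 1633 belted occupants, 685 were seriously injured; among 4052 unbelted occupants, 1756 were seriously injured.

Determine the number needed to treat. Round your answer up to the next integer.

NNT ≈ 72

risk, belted occupants = 685/1633 = 0.419473
risk, unbelted occupants = 1756/4052 = 0.433366
absolute risk difference = 0.013893
1 / 0.013893 = 71.979 → round up → 72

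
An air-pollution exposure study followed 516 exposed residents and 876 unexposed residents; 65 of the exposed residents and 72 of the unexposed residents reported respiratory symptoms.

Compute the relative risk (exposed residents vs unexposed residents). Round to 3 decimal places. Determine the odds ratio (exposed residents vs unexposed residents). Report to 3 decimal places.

RR = 1.533; OR = 1.609

risk, exposed residents = 65/516 = 0.1260
risk, unexposed residents = 72/876 = 0.0822
RR = 0.1260 / 0.0822 = 1.533
OR = (65 × 804) / (451 × 72) = 52260/32472 ≈ 1.609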